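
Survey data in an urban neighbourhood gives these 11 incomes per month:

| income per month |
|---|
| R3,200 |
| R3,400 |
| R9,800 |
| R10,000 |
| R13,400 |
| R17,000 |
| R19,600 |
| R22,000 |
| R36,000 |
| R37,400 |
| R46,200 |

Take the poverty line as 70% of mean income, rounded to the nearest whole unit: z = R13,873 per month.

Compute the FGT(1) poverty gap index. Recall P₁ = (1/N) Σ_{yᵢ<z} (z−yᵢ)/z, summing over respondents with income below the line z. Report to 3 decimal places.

Poor units: R3,200, R3,400, R9,800, R10,000, R13,400 (q = 5 of N = 11).
Shortfall ratios: (13873−3200)/13873 = 0.7693; (13873−3400)/13873 = 0.7549; (13873−9800)/13873 = 0.2936; (13873−10000)/13873 = 0.2792; (13873−13400)/13873 = 0.0341.
Sum of shortfalls = 2.131118; P₁ averages over all N: 2.131118 / 11 = 0.194.

0.194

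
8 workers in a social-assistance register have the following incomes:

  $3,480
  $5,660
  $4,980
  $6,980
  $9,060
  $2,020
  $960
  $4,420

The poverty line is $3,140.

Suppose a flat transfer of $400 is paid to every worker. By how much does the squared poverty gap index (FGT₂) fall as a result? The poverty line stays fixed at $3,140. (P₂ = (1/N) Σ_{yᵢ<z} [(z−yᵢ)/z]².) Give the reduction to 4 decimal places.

Before: below the line — $960, $2,020; squared poverty gap index (FGT₂) = 0.076154.
After the $400 transfer: below the line — $1,360, $2,420; squared poverty gap index (FGT₂) = 0.046741.
Reduction = 0.076154 − 0.046741 = 0.0294.

0.0294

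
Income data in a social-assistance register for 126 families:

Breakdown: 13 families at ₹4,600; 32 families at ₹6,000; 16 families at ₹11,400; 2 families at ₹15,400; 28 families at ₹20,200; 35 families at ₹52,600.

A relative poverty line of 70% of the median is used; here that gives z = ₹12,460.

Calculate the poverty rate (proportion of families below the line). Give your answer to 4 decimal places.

61 of the 126 families have income below ₹12,460.
H = 61/126 = 0.4841.

0.4841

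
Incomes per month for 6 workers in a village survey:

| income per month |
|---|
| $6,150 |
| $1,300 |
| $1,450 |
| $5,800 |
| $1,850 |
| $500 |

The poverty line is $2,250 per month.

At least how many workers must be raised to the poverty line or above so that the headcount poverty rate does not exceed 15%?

4

Currently q = 4 of N = 6 are below the line (H = 0.667).
A headcount ratio of at most 15% allows at most ⌊0.15 × 6⌋ = 0 poor workers.
So at least 4 − 0 = 4 must be lifted.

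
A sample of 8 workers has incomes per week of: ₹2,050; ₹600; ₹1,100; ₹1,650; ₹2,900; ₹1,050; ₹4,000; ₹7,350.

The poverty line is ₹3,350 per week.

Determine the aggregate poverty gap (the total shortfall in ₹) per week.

Poor units: ₹600, ₹1,050, ₹1,100, ₹1,650, ₹2,050, ₹2,900 (q = 6 of N = 8).
Individual gaps: 3350−600 = 2750; 3350−1050 = 2300; 3350−1100 = 2250; 3350−1650 = 1700; 3350−2050 = 1300; 3350−2900 = 450.
Aggregate gap = ₹10,750.

₹10,750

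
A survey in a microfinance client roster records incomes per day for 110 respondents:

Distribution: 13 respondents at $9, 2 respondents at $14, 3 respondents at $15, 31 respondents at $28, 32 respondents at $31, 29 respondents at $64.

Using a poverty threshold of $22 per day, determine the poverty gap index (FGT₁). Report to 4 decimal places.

0.0851

Poor units: 13×$9, 2×$14, 3×$15 (q = 18 of N = 110).
Gap ratios (z−y)/z: (22−9)/22 = 0.5909 (×13); (22−14)/22 = 0.3636 (×2); (22−15)/22 = 0.3182 (×3).
Σ = 9.363636. Dividing by the full population N = 110 gives P₁ = 0.0851.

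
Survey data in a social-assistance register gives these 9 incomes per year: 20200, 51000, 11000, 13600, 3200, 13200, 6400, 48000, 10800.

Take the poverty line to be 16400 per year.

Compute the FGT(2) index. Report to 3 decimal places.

Below the line: 3200, 6400, 10800, 11000, 13200, 13600 (q = 6 of N = 9).
Normalized shortfalls: (16400−3200)/16400 = 0.8049; (16400−6400)/16400 = 0.6098; (16400−10800)/16400 = 0.3415; (16400−11000)/16400 = 0.3293; (16400−13200)/16400 = 0.1951; (16400−13600)/16400 = 0.1707.
Squared: 0.6478; 0.3718; 0.1166; 0.1084; 0.0381; 0.0291.
Sum = 1.311868; P₂ = 1.311868 / 9 = 0.146.

0.146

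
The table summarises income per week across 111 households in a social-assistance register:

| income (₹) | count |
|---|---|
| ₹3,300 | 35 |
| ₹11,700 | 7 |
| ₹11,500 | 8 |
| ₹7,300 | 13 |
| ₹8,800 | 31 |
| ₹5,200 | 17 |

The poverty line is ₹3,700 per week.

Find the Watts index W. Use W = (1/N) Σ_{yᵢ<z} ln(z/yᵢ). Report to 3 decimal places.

0.036

Poor units: 35×₹3,300 (q = 35 of N = 111).
ln(z/y) terms: ln(3700/3300) = 0.1144 (×35).
W = 4.004362 / 111 = 0.036.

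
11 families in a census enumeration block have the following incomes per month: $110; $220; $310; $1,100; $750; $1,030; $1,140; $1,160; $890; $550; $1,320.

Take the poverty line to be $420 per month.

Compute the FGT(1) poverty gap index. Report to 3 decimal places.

Incomes under z: $110, $220, $310 (q = 3 of N = 11).
Gap ratios (z−y)/z: (420−110)/420 = 0.7381; (420−220)/420 = 0.4762; (420−310)/420 = 0.2619.
Σ = 1.476190. Dividing by the full population N = 11 gives P₁ = 0.134.

0.134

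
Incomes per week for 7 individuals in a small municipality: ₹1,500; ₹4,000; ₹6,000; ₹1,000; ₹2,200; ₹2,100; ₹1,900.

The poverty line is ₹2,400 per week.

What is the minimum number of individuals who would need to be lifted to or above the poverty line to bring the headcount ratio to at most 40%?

3

Currently q = 5 of N = 7 are below the line (H = 0.714).
A headcount ratio of at most 40% allows at most ⌊0.40 × 7⌋ = 2 poor individuals.
So at least 5 − 2 = 3 must be lifted.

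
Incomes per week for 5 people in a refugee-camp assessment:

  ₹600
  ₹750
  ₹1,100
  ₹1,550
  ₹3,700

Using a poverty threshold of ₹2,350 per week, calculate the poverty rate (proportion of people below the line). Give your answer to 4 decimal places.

4 of the 5 people have income below ₹2,350.
H = 4/5 = 0.8000.

0.8000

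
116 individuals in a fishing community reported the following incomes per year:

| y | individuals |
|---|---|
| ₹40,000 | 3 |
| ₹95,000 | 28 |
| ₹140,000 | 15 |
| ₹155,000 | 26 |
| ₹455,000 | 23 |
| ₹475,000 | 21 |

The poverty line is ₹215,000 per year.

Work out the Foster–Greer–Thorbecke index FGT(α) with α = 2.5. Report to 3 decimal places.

Incomes under z: 3×₹40,000, 28×₹95,000, 15×₹140,000, 26×₹155,000 (q = 72 of N = 116).
Relative gaps: (215000−40000)/215000 = 0.8140 (×3); (215000−95000)/215000 = 0.5581 (×28); (215000−140000)/215000 = 0.3488 (×15); (215000−155000)/215000 = 0.2791 (×26).
Raised to α = 2.5: 0.59772 (×3); 0.23273 (×28); 0.07187 (×15); 0.04114 (×26).
Sum = 10.457431; FGT(2.5) = 10.457431 / 116 = 0.090.

0.090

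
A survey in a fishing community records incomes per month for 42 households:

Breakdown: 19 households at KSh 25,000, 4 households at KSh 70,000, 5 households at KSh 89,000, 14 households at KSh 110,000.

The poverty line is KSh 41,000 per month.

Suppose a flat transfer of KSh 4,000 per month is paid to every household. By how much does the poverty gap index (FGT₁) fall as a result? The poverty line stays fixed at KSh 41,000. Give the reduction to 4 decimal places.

0.0441

Before: below the line — 19×KSh 25,000; poverty gap index (FGT₁) = 0.176539.
After the KSh 4,000 transfer: below the line — 19×KSh 29,000; poverty gap index (FGT₁) = 0.132404.
Reduction = 0.176539 − 0.132404 = 0.0441.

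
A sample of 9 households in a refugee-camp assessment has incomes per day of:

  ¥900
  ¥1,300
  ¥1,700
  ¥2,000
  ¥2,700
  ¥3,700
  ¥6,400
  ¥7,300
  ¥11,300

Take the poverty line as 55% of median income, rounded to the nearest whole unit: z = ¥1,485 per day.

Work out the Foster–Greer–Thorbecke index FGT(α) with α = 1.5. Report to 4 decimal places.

Below z: ¥900, ¥1,300 (q = 2 of N = 9).
Shortfall ratios: (1485−900)/1485 = 0.3939; (1485−1300)/1485 = 0.1246.
Raised to α = 1.5: 0.24725; 0.04397.
Sum = 0.291226; FGT(1.5) = 0.291226 / 9 = 0.0324.

0.0324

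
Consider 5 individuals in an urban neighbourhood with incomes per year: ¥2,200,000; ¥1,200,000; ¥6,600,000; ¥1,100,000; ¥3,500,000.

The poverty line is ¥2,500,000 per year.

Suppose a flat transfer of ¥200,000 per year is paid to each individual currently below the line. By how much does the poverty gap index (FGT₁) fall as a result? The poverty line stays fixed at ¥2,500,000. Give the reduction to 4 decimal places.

Before: below the line — ¥1,100,000, ¥1,200,000, ¥2,200,000; poverty gap index (FGT₁) = 0.240000.
After the ¥200,000 transfer: below the line — ¥1,300,000, ¥1,400,000, ¥2,400,000; poverty gap index (FGT₁) = 0.192000.
Reduction = 0.240000 − 0.192000 = 0.0480.

0.0480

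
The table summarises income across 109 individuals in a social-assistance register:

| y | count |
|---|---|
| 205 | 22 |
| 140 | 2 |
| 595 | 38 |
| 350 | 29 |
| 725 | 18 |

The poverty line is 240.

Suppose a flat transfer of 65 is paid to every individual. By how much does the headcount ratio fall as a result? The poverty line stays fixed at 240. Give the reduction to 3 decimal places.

Before: below the line — 2×140, 22×205; headcount ratio = 0.22018.
After the 65 transfer: below the line — 2×205; headcount ratio = 0.01835.
Reduction = 0.22018 − 0.01835 = 0.202.

0.202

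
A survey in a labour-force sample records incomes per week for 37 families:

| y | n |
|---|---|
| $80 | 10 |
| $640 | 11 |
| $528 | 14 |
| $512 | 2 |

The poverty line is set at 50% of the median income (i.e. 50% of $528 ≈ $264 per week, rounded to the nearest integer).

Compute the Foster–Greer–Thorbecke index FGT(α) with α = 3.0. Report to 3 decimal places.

0.092

Incomes under z: 10×$80 (q = 10 of N = 37).
Relative gaps: (264−80)/264 = 0.6970 (×10).
Raised to α = 3.0: 0.33856 (×10).
Sum = 3.385647; FGT(3.0) = 3.385647 / 37 = 0.092.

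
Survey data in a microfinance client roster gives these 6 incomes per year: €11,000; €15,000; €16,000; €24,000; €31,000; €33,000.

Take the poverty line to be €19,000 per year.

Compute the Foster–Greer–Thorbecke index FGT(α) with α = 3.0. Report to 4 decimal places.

Below z: €11,000, €15,000, €16,000 (q = 3 of N = 6).
Shortfall ratios: (19000−11000)/19000 = 0.4211; (19000−15000)/19000 = 0.2105; (19000−16000)/19000 = 0.1579.
Raised to α = 3.0: 0.07465; 0.00933; 0.00394.
Sum = 0.087914; FGT(3.0) = 0.087914 / 6 = 0.0147.

0.0147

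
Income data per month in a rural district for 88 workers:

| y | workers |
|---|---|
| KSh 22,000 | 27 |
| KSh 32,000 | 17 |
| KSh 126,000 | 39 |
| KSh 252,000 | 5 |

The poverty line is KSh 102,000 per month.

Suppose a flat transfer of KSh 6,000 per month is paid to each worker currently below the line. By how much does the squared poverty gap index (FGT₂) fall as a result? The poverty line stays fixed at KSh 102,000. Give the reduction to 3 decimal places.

0.042

Before: below the line — 27×KSh 22,000, 17×KSh 32,000; squared poverty gap index (FGT₂) = 0.27972.
After the KSh 6,000 transfer: below the line — 27×KSh 28,000, 17×KSh 38,000; squared poverty gap index (FGT₂) = 0.23754.
Reduction = 0.27972 − 0.23754 = 0.042.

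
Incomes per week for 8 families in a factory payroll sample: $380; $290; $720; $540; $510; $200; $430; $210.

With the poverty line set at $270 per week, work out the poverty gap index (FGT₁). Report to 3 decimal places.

Incomes under z: $200, $210 (q = 2 of N = 8).
Relative gaps: (270−200)/270 = 0.2593; (270−210)/270 = 0.2222.
Sum of shortfalls = 0.481481; P₁ averages over all N: 0.481481 / 8 = 0.060.

0.060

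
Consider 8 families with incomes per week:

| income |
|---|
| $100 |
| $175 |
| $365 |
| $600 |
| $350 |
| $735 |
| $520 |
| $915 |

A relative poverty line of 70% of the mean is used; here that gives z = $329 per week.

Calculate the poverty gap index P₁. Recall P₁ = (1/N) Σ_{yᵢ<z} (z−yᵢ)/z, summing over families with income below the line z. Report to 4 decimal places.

0.1455

Incomes under z: $100, $175 (q = 2 of N = 8).
Relative gaps: (329−100)/329 = 0.6960; (329−175)/329 = 0.4681.
Σ = 1.164134. Dividing by the full population N = 8 gives P₁ = 0.1455.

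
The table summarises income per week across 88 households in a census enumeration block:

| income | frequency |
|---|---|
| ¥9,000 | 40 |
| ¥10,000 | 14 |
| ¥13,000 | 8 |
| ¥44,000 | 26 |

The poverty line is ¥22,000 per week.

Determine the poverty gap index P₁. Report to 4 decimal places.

Incomes under z: 40×¥9,000, 14×¥10,000, 8×¥13,000 (q = 62 of N = 88).
Relative gaps: (22000−9000)/22000 = 0.5909 (×40); (22000−10000)/22000 = 0.5455 (×14); (22000−13000)/22000 = 0.4091 (×8).
Σ = 34.545455. Dividing by the full population N = 88 gives P₁ = 0.3926.

0.3926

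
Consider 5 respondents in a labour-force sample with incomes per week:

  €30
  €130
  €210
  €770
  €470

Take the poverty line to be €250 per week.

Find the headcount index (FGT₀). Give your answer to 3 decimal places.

0.600

3 of the 5 respondents have income below €250.
H = 3/5 = 0.600.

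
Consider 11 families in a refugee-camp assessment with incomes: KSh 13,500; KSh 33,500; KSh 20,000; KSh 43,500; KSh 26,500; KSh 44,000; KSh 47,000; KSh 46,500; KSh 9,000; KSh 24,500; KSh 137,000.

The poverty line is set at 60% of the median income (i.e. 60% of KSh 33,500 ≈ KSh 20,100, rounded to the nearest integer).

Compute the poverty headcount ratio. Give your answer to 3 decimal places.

3 of the 11 families have income below KSh 20,100.
H = 3/11 = 0.273.

0.273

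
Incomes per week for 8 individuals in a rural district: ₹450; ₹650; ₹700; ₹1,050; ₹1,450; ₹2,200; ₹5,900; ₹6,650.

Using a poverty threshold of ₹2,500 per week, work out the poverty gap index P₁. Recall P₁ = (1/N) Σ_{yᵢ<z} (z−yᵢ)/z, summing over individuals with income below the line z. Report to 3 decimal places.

0.425

Poor units: ₹450, ₹650, ₹700, ₹1,050, ₹1,450, ₹2,200 (q = 6 of N = 8).
Gap ratios (z−y)/z: (2500−450)/2500 = 0.8200; (2500−650)/2500 = 0.7400; (2500−700)/2500 = 0.7200; (2500−1050)/2500 = 0.5800; (2500−1450)/2500 = 0.4200; (2500−2200)/2500 = 0.1200.
Sum of shortfalls = 3.400000; P₁ averages over all N: 3.400000 / 8 = 0.425.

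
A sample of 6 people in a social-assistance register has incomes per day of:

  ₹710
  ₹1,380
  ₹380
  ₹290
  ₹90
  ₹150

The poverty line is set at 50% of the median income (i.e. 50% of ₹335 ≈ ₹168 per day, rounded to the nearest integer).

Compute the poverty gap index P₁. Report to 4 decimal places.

0.0952

Below z: ₹90, ₹150 (q = 2 of N = 6).
Shortfall ratios: (168−90)/168 = 0.4643; (168−150)/168 = 0.1071.
Σ = 0.571429. Dividing by the full population N = 6 gives P₁ = 0.0952.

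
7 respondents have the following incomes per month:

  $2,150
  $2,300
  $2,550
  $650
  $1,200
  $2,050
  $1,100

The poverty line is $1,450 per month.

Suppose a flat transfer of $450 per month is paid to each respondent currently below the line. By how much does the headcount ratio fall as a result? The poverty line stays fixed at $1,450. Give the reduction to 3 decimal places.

0.286

Before: below the line — $650, $1,100, $1,200; headcount ratio = 0.42857.
After the $450 transfer: below the line — $1,100; headcount ratio = 0.14286.
Reduction = 0.42857 − 0.14286 = 0.286.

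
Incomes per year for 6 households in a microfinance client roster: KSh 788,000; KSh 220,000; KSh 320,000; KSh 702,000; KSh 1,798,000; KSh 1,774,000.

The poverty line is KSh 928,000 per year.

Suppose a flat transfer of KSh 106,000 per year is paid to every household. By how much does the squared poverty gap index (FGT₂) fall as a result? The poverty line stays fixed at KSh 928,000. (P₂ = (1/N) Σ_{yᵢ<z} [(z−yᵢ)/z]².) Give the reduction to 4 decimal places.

0.0603

Before: below the line — KSh 220,000, KSh 320,000, KSh 702,000, KSh 788,000; squared poverty gap index (FGT₂) = 0.182231.
After the KSh 106,000 transfer: below the line — KSh 326,000, KSh 426,000, KSh 808,000, KSh 894,000; squared poverty gap index (FGT₂) = 0.121918.
Reduction = 0.182231 − 0.121918 = 0.0603.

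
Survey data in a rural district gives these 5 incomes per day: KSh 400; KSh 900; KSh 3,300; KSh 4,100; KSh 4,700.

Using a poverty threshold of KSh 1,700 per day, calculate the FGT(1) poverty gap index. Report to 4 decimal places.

0.2471

Below the line: KSh 400, KSh 900 (q = 2 of N = 5).
Normalized shortfalls: (1700−400)/1700 = 0.7647; (1700−900)/1700 = 0.4706.
Σ = 1.235294. Dividing by the full population N = 5 gives P₁ = 0.2471.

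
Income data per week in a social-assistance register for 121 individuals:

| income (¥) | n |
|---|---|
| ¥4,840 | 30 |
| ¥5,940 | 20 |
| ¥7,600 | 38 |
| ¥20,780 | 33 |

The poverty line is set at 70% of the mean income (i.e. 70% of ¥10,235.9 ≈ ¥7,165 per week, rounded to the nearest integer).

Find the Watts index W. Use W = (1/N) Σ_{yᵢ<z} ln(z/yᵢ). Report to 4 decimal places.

0.1283

Poor units: 30×¥4,840, 20×¥5,940 (q = 50 of N = 121).
ln(z/y) terms: ln(7165/4840) = 0.3923 (×30); ln(7165/5940) = 0.1875 (×20).
W = 15.518779 / 121 = 0.1283.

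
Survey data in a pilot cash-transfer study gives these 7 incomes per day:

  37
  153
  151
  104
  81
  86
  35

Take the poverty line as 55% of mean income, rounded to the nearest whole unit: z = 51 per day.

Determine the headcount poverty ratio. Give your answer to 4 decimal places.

0.2857

2 of the 7 families have income below 51.
H = 2/7 = 0.2857.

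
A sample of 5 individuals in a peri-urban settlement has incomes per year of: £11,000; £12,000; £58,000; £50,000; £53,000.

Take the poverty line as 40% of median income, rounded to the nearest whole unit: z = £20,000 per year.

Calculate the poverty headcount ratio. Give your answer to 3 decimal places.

2 of the 5 individuals have income below £20,000.
H = 2/5 = 0.400.

0.400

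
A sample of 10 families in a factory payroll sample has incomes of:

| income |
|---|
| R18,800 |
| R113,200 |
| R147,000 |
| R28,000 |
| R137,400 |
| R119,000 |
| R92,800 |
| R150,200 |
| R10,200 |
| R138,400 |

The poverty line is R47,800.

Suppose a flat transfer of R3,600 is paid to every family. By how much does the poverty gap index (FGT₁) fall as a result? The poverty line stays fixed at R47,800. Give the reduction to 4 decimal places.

0.0226

Before: below the line — R10,200, R18,800, R28,000; poverty gap index (FGT₁) = 0.180753.
After the R3,600 transfer: below the line — R13,800, R22,400, R31,600; poverty gap index (FGT₁) = 0.158159.
Reduction = 0.180753 − 0.158159 = 0.0226.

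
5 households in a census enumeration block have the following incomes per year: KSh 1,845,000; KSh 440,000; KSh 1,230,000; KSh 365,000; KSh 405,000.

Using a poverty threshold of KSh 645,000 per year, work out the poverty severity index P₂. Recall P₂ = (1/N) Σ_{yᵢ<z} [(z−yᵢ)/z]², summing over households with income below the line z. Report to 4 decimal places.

0.0856

Poor units: KSh 365,000, KSh 405,000, KSh 440,000 (q = 3 of N = 5).
Shortfall ratios: (645000−365000)/645000 = 0.4341; (645000−405000)/645000 = 0.3721; (645000−440000)/645000 = 0.3178.
Squared: 0.1885; 0.1385; 0.1010.
Sum = 0.427919; P₂ = 0.427919 / 5 = 0.0856.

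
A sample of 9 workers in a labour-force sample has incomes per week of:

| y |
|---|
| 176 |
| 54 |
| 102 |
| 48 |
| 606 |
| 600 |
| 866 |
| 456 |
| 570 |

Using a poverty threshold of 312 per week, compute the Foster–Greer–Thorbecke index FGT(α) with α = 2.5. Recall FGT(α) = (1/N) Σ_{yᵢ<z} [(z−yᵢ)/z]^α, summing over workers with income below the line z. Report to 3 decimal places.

0.198

Below z: 48, 54, 102, 176 (q = 4 of N = 9).
Normalized shortfalls: (312−48)/312 = 0.8462; (312−54)/312 = 0.8269; (312−102)/312 = 0.6731; (312−176)/312 = 0.4359.
Raised to α = 2.5: 0.65860; 0.62182; 0.37167; 0.12545.
Sum = 1.777540; FGT(2.5) = 1.777540 / 9 = 0.198.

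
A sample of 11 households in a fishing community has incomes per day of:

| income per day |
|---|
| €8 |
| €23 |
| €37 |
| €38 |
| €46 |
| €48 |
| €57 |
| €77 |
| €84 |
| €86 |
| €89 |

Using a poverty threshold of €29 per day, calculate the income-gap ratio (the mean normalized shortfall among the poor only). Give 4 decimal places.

0.4655

Below z: €8, €23 (q = 2 of N = 11).
Relative gaps: 0.7241, 0.2069; sum = 0.931034.
The income-gap ratio divides by q (the poor only): 0.931034 / 2 = 0.4655.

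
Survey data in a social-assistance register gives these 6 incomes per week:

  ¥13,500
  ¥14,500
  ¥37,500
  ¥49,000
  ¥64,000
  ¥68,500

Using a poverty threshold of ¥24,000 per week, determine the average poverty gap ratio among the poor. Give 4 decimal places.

0.4167

Below the line: ¥13,500, ¥14,500 (q = 2 of N = 6).
Relative gaps: 0.4375, 0.3958; sum = 0.833333.
The income-gap ratio divides by q (the poor only): 0.833333 / 2 = 0.4167.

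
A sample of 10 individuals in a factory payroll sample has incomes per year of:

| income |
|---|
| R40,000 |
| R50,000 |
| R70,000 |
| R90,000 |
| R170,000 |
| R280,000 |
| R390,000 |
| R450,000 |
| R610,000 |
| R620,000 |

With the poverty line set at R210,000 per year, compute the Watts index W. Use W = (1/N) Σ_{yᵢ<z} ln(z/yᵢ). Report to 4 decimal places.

0.5251

Below the line: R40,000, R50,000, R70,000, R90,000, R170,000 (q = 5 of N = 10).
Log shortfalls: ln(210000/40000) = 1.6582; ln(210000/50000) = 1.4351; ln(210000/70000) = 1.0986; ln(210000/90000) = 0.8473; ln(210000/170000) = 0.2113.
W = 5.250532 / 10 = 0.5251.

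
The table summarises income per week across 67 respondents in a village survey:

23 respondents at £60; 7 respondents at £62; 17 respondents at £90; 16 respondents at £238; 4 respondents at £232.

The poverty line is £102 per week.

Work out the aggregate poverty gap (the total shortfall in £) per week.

£1,450

Poor units: 23×£60, 7×£62, 17×£90 (q = 47 of N = 67).
Individual gaps: 23×(102−60) = 966; 7×(102−62) = 280; 17×(102−90) = 204.
Aggregate gap = £1,450.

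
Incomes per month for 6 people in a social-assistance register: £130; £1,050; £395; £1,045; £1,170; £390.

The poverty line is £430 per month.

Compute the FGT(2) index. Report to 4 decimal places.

0.0837

Poor units: £130, £390, £395 (q = 3 of N = 6).
Normalized shortfalls: (430−130)/430 = 0.6977; (430−390)/430 = 0.0930; (430−395)/430 = 0.0814.
Squared: 0.4867; 0.0087; 0.0066.
Sum = 0.502028; P₂ = 0.502028 / 6 = 0.0837.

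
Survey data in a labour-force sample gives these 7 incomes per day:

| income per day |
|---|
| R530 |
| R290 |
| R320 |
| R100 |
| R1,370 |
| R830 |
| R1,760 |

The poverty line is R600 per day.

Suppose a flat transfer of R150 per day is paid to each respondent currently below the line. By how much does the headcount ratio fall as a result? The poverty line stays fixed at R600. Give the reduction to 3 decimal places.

0.143

Before: below the line — R100, R290, R320, R530; headcount ratio = 0.57143.
After the R150 transfer: below the line — R250, R440, R470; headcount ratio = 0.42857.
Reduction = 0.57143 − 0.42857 = 0.143.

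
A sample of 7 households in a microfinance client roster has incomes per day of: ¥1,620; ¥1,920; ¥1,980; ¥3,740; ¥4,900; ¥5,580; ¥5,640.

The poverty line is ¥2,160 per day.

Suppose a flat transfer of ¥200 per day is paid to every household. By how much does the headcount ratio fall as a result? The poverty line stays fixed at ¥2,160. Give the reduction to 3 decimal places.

0.143

Before: below the line — ¥1,620, ¥1,920, ¥1,980; headcount ratio = 0.42857.
After the ¥200 transfer: below the line — ¥1,820, ¥2,120; headcount ratio = 0.28571.
Reduction = 0.42857 − 0.28571 = 0.143.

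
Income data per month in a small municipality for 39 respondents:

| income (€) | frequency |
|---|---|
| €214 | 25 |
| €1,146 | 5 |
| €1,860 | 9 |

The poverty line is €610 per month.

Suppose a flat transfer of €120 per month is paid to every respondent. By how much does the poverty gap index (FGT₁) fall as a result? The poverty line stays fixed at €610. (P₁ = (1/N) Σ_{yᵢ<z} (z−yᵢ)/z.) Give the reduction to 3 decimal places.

Before: below the line — 25×€214; poverty gap index (FGT₁) = 0.41614.
After the €120 transfer: below the line — 25×€334; poverty gap index (FGT₁) = 0.29004.
Reduction = 0.41614 − 0.29004 = 0.126.

0.126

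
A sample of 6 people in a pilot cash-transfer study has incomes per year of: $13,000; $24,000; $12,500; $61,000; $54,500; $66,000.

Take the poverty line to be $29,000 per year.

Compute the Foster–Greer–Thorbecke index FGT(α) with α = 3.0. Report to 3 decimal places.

0.060

Incomes under z: $12,500, $13,000, $24,000 (q = 3 of N = 6).
Normalized shortfalls: (29000−12500)/29000 = 0.5690; (29000−13000)/29000 = 0.5517; (29000−24000)/29000 = 0.1724.
Raised to α = 3.0: 0.18419; 0.16794; 0.00513.
Sum = 0.357256; FGT(3.0) = 0.357256 / 6 = 0.060.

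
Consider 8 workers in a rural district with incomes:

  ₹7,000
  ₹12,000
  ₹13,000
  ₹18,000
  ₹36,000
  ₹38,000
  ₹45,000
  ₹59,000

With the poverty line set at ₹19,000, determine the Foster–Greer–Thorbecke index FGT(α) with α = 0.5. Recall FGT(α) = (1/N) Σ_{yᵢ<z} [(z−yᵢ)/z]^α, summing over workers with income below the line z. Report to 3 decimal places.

0.274

Incomes under z: ₹7,000, ₹12,000, ₹13,000, ₹18,000 (q = 4 of N = 8).
Normalized shortfalls: (19000−7000)/19000 = 0.6316; (19000−12000)/19000 = 0.3684; (19000−13000)/19000 = 0.3158; (19000−18000)/19000 = 0.0526.
Raised to α = 0.5: 0.79472; 0.60698; 0.56195; 0.22942.
Sum = 2.193064; FGT(0.5) = 2.193064 / 8 = 0.274.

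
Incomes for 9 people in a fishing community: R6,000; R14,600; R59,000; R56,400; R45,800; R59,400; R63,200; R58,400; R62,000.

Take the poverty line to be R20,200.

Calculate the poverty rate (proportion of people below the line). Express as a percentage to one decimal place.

2 of the 9 people have income below R20,200.
H = 2/9 = 22.2%.

22.2%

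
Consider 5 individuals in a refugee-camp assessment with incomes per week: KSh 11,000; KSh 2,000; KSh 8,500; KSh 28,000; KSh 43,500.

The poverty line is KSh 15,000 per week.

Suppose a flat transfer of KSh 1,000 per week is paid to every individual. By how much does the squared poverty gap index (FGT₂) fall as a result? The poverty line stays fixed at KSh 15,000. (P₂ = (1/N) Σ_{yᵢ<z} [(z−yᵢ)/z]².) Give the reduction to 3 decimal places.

Before: below the line — KSh 2,000, KSh 8,500, KSh 11,000; squared poverty gap index (FGT₂) = 0.20200.
After the KSh 1,000 transfer: below the line — KSh 3,000, KSh 9,500, KSh 12,000; squared poverty gap index (FGT₂) = 0.16289.
Reduction = 0.20200 − 0.16289 = 0.039.

0.039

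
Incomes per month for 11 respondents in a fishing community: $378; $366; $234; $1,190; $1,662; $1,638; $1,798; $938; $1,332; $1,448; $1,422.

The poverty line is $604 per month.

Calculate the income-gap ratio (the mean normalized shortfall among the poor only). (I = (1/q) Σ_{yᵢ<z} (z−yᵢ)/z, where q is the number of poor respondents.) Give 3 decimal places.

Poor units: $234, $366, $378 (q = 3 of N = 11).
Relative gaps: 0.6126, 0.3940, 0.3742; sum = 1.380795.
The income-gap ratio divides by q (the poor only): 1.380795 / 3 = 0.460.

0.460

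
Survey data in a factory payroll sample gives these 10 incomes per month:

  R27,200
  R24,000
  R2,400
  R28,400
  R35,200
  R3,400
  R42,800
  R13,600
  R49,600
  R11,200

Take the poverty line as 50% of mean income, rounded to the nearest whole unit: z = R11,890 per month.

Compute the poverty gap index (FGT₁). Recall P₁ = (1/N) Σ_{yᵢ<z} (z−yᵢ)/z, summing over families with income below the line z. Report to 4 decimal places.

0.1570

Poor units: R2,400, R3,400, R11,200 (q = 3 of N = 10).
Shortfall ratios: (11890−2400)/11890 = 0.7981; (11890−3400)/11890 = 0.7140; (11890−11200)/11890 = 0.0580.
Sum of shortfalls = 1.570227; P₁ averages over all N: 1.570227 / 10 = 0.1570.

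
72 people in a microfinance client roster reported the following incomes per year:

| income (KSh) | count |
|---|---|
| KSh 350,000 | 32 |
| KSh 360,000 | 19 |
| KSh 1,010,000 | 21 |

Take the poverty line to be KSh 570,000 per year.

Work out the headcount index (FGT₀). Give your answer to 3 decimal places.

51 of the 72 people have income below KSh 570,000.
H = 51/72 = 0.708.

0.708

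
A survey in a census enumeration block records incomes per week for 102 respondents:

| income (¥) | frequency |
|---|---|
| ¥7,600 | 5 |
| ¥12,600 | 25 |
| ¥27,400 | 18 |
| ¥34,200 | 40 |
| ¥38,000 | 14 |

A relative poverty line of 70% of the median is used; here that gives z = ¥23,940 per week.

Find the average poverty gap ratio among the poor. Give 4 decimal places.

Below z: 5×¥7,600, 25×¥12,600 (q = 30 of N = 102).
Relative gaps: 0.6825 (×5), 0.4737 (×25); sum = 15.254804.
The income-gap ratio divides by q (the poor only): 15.254804 / 30 = 0.5085.

0.5085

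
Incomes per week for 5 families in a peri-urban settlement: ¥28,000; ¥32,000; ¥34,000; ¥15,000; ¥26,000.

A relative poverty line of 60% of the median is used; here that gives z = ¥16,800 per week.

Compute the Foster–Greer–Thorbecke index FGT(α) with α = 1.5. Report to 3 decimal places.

Below the line: ¥15,000 (q = 1 of N = 5).
Normalized shortfalls: (16800−15000)/16800 = 0.1071.
Raised to α = 1.5: 0.03507.
Sum = 0.035071; FGT(1.5) = 0.035071 / 5 = 0.007.

0.007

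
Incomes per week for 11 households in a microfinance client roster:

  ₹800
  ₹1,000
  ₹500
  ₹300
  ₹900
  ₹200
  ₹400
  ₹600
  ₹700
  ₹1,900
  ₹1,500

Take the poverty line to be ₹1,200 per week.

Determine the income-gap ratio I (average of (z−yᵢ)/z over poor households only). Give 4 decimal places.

Poor units: ₹200, ₹300, ₹400, ₹500, ₹600, ₹700, ₹800, ₹900, ₹1,000 (q = 9 of N = 11).
Shortfall ratios (z−y)/z: 0.8333, 0.7500, 0.6667, 0.5833, 0.5000, 0.4167, 0.3333, 0.2500, 0.1667; sum = 4.500000.
I averages over the q = 9 poor units only: 4.500000 / 9 = 0.5000.

0.5000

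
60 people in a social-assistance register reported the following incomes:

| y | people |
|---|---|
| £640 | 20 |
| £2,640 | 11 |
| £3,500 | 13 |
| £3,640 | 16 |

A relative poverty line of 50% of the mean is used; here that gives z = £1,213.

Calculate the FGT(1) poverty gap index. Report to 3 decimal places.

0.157

Below the line: 20×£640 (q = 20 of N = 60).
Shortfall ratios: (1213−640)/1213 = 0.4724 (×20).
Σ = 9.447650. Dividing by the full population N = 60 gives P₁ = 0.157.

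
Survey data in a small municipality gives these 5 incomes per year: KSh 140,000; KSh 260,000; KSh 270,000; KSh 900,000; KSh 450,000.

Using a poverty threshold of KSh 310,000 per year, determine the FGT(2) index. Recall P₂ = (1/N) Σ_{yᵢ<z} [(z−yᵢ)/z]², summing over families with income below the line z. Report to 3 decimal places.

Below the line: KSh 140,000, KSh 260,000, KSh 270,000 (q = 3 of N = 5).
Relative gaps: (310000−140000)/310000 = 0.5484; (310000−260000)/310000 = 0.1613; (310000−270000)/310000 = 0.1290.
Squared: 0.3007; 0.0260; 0.0166.
Sum = 0.343392; P₂ = 0.343392 / 5 = 0.069.

0.069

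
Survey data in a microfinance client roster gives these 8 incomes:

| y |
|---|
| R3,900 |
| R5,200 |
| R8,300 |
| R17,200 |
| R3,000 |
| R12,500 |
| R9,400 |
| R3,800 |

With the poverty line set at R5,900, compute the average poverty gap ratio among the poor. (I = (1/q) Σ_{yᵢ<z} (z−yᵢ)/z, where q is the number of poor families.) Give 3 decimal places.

0.326

Below z: R3,000, R3,800, R3,900, R5,200 (q = 4 of N = 8).
Relative gaps: 0.4915, 0.3559, 0.3390, 0.1186; sum = 1.305085.
I averages over the q = 4 poor units only: 1.305085 / 4 = 0.326.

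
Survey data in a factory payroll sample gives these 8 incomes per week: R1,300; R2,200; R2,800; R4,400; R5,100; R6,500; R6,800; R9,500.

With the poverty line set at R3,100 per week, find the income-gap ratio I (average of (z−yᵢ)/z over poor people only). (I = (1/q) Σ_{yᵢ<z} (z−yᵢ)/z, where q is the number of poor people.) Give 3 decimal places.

0.323

Below the line: R1,300, R2,200, R2,800 (q = 3 of N = 8).
Shortfall ratios (z−y)/z: 0.5806, 0.2903, 0.0968; sum = 0.967742.
The income-gap ratio divides by q (the poor only): 0.967742 / 3 = 0.323.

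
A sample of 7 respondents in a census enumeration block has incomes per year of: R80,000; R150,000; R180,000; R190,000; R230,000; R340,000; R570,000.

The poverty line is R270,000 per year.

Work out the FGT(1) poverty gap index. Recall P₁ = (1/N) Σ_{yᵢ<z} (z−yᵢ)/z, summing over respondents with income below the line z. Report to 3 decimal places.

0.275

Poor units: R80,000, R150,000, R180,000, R190,000, R230,000 (q = 5 of N = 7).
Normalized shortfalls: (270000−80000)/270000 = 0.7037; (270000−150000)/270000 = 0.4444; (270000−180000)/270000 = 0.3333; (270000−190000)/270000 = 0.2963; (270000−230000)/270000 = 0.1481.
Σ = 1.925926. Dividing by the full population N = 7 gives P₁ = 0.275.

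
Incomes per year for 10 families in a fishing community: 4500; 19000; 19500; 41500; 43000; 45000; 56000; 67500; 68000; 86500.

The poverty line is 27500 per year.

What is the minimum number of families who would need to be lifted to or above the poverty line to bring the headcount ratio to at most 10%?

3 of the 10 families are poor, so H = 3/10 = 0.300.
A headcount ratio of at most 10% allows at most ⌊0.10 × 10⌋ = 1 poor families.
So at least 3 − 1 = 2 must be lifted.

2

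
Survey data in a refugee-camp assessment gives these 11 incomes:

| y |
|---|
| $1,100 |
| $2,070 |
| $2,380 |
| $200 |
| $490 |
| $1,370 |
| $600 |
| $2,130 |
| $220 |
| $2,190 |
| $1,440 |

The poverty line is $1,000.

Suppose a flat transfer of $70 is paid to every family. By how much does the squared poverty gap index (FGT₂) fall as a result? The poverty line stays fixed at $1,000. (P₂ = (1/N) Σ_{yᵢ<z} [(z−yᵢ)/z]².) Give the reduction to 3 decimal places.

Before: below the line — $200, $220, $490, $600; squared poverty gap index (FGT₂) = 0.15168.
After the $70 transfer: below the line — $270, $290, $560, $670; squared poverty gap index (FGT₂) = 0.12177.
Reduction = 0.15168 − 0.12177 = 0.030.

0.030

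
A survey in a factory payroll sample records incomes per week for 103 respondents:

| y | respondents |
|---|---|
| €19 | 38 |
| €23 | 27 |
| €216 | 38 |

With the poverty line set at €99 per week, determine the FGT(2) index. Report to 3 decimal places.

0.395

Below the line: 38×€19, 27×€23 (q = 65 of N = 103).
Relative gaps: (99−19)/99 = 0.8081 (×38); (99−23)/99 = 0.7677 (×27).
Squared: 0.6530 (×38); 0.5893 (×27).
Sum = 40.725640; P₂ = 40.725640 / 103 = 0.395.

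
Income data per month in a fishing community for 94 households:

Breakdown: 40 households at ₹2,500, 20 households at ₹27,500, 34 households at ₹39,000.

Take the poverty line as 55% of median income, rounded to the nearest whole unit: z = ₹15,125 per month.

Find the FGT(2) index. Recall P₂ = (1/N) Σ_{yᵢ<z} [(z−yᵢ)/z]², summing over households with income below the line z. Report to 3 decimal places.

Below the line: 40×₹2,500 (q = 40 of N = 94).
Normalized shortfalls: (15125−2500)/15125 = 0.8347 (×40).
Squared: 0.6967 (×40).
Sum = 27.869681; P₂ = 27.869681 / 94 = 0.296.

0.296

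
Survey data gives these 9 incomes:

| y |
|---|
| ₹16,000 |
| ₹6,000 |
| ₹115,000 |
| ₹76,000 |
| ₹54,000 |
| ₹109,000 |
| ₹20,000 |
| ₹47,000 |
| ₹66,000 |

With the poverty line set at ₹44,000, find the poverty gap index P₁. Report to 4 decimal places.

0.2273

Incomes under z: ₹6,000, ₹16,000, ₹20,000 (q = 3 of N = 9).
Shortfall ratios: (44000−6000)/44000 = 0.8636; (44000−16000)/44000 = 0.6364; (44000−20000)/44000 = 0.5455.
Sum of shortfalls = 2.045455; P₁ averages over all N: 2.045455 / 9 = 0.2273.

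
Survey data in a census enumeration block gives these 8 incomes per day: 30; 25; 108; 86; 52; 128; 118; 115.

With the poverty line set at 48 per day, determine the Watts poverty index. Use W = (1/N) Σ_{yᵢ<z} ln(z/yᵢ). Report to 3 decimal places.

Incomes under z: 25, 30 (q = 2 of N = 8).
Log shortfalls: ln(48/25) = 0.6523; ln(48/30) = 0.4700.
W = 1.122329 / 8 = 0.140.

0.140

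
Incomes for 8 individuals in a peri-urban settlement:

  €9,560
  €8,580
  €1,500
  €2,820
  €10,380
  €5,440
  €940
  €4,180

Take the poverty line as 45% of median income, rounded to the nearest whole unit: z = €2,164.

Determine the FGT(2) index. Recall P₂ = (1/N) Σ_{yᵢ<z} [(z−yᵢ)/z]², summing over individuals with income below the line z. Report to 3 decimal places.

0.052

Below z: €940, €1,500 (q = 2 of N = 8).
Relative gaps: (2164−940)/2164 = 0.5656; (2164−1500)/2164 = 0.3068.
Squared: 0.3199; 0.0942.
Sum = 0.414075; P₂ = 0.414075 / 8 = 0.052.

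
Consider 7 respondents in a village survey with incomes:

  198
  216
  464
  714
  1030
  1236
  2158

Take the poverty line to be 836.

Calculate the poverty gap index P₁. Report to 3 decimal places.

Below the line: 198, 216, 464, 714 (q = 4 of N = 7).
Shortfall ratios: (836−198)/836 = 0.7632; (836−216)/836 = 0.7416; (836−464)/836 = 0.4450; (836−714)/836 = 0.1459.
Σ = 2.095694. Dividing by the full population N = 7 gives P₁ = 0.299.

0.299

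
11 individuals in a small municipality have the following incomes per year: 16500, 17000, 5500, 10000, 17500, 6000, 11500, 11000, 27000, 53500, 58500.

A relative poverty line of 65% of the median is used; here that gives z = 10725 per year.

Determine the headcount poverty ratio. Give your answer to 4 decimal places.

3 of the 11 individuals have income below 10725.
H = 3/11 = 0.2727.

0.2727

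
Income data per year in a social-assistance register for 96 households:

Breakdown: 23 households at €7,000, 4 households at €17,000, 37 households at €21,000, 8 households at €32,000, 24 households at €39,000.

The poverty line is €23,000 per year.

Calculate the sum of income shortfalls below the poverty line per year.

€466,000

Below the line: 23×€7,000, 4×€17,000, 37×€21,000 (q = 64 of N = 96).
Individual gaps: 23×(23000−7000) = 368000; 4×(23000−17000) = 24000; 37×(23000−21000) = 74000.
Aggregate gap = €466,000.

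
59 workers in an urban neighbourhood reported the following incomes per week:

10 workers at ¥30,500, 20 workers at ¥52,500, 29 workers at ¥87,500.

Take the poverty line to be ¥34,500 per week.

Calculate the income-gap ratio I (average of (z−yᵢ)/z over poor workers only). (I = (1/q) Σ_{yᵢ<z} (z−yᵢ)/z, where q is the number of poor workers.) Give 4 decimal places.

0.1159

Below z: 10×¥30,500 (q = 10 of N = 59).
Relative gaps: 0.1159 (×10); sum = 1.159420.
The income-gap ratio divides by q (the poor only): 1.159420 / 10 = 0.1159.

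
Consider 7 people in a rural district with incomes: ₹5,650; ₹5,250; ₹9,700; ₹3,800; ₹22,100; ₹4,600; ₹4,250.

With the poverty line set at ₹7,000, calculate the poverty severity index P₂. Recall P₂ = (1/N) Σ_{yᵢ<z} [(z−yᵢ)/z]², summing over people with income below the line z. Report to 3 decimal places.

Below z: ₹3,800, ₹4,250, ₹4,600, ₹5,250, ₹5,650 (q = 5 of N = 7).
Relative gaps: (7000−3800)/7000 = 0.4571; (7000−4250)/7000 = 0.3929; (7000−4600)/7000 = 0.3429; (7000−5250)/7000 = 0.2500; (7000−5650)/7000 = 0.1929.
Squared: 0.2090; 0.1543; 0.1176; 0.0625; 0.0372.
Sum = 0.580561; P₂ = 0.580561 / 7 = 0.083.

0.083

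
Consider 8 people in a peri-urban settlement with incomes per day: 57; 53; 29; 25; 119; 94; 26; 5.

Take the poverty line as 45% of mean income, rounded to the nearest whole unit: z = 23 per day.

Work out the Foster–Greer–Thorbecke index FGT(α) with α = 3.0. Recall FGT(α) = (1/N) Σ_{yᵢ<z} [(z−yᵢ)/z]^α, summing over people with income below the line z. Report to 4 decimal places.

0.0599

Incomes under z: 5 (q = 1 of N = 8).
Normalized shortfalls: (23−5)/23 = 0.7826.
Raised to α = 3.0: 0.47933.
Sum = 0.479329; FGT(3.0) = 0.479329 / 8 = 0.0599.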